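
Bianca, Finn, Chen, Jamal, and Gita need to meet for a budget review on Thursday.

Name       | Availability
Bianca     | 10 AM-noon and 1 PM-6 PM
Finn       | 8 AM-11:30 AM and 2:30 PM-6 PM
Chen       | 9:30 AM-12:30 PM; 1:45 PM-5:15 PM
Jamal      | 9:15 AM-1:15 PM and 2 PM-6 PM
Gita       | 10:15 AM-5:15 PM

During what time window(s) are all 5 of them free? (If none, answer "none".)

Bianca ∩ Finn: 10:00-11:30, 14:30-18:00.
Bianca ∩ Finn ∩ Chen: 10:00-11:30, 14:30-17:15.
Bianca ∩ Finn ∩ Chen ∩ Jamal: 10:00-11:30, 14:30-17:15.
Bianca ∩ Finn ∩ Chen ∩ Jamal ∩ Gita: 10:15-11:30, 14:30-17:15.
Those are the intersection windows.

10:15-11:30, 14:30-17:15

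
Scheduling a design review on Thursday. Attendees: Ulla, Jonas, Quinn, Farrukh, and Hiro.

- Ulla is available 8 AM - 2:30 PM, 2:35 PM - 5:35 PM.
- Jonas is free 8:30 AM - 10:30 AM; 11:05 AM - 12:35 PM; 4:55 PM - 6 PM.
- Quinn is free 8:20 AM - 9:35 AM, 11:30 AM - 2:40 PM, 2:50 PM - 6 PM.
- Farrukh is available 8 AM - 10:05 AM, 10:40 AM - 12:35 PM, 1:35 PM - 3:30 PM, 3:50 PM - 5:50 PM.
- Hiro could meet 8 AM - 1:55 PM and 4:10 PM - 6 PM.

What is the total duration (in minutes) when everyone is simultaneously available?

Ulla ∩ Jonas: 08:30-10:30, 11:05-12:35, 16:55-17:35.
Ulla ∩ Jonas ∩ Quinn: 08:30-09:35, 11:30-12:35, 16:55-17:35.
Ulla ∩ Jonas ∩ Quinn ∩ Farrukh: 08:30-09:35, 11:30-12:35, 16:55-17:35.
Ulla ∩ Jonas ∩ Quinn ∩ Farrukh ∩ Hiro: 08:30-09:35, 11:30-12:35, 16:55-17:35.
So the common availability across everyone is 08:30-09:35, 11:30-12:35, 16:55-17:35.
Summing the common windows: 65 + 65 + 40 = 170 minutes.

170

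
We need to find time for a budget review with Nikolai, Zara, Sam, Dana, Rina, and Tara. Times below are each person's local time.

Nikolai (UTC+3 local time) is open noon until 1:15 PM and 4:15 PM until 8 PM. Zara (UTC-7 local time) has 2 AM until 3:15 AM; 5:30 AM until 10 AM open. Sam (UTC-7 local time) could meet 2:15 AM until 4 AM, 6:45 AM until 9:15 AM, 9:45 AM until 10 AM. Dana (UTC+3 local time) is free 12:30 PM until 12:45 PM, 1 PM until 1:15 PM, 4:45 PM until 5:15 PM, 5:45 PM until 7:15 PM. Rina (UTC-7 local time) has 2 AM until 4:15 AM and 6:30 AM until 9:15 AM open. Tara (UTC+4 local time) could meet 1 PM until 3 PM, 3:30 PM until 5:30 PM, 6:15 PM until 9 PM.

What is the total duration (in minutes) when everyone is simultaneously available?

Nikolai in UTC: 09:00-10:15, 13:15-17:00 (subtract 3h to convert from UTC+3).
Zara in UTC: 09:00-10:15, 12:30-17:00 (add 7h to convert from UTC-7).
Sam in UTC: 09:15-11:00, 13:45-16:15, 16:45-17:00 (add 7h to convert from UTC-7).
Dana in UTC: 09:30-09:45, 10:00-10:15, 13:45-14:15, 14:45-16:15 (subtract 3h to convert from UTC+3).
Rina in UTC: 09:00-11:15, 13:30-16:15 (add 7h to convert from UTC-7).
Tara in UTC: 09:00-11:00, 11:30-13:30, 14:15-17:00 (subtract 4h to convert from UTC+4).
Nikolai ∩ Zara: 09:00-10:15, 13:15-17:00.
Nikolai ∩ Zara ∩ Sam: 09:15-10:15, 13:45-16:15, 16:45-17:00.
Nikolai ∩ Zara ∩ Sam ∩ Dana: 09:30-09:45, 10:00-10:15, 13:45-14:15, 14:45-16:15.
Nikolai ∩ Zara ∩ Sam ∩ Dana ∩ Rina: 09:30-09:45, 10:00-10:15, 13:45-14:15, 14:45-16:15.
Nikolai ∩ Zara ∩ Sam ∩ Dana ∩ Rina ∩ Tara: 09:30-09:45, 10:00-10:15, 14:45-16:15.
Summing the common windows: 15 + 15 + 90 = 120 minutes.

120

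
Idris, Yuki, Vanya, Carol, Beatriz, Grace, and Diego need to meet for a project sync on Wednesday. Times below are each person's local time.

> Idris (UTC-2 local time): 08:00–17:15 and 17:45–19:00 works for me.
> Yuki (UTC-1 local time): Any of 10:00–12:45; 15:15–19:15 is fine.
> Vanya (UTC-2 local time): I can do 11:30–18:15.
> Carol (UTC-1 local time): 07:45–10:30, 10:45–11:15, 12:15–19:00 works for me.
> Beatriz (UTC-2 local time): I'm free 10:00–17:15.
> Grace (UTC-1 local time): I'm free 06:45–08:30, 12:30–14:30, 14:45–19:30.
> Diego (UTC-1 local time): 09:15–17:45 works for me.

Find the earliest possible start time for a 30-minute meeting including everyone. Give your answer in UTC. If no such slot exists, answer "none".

16:15

Idris in UTC: 10:00-19:15, 19:45-21:00 (add 2h to convert from UTC-2).
Yuki in UTC: 11:00-13:45, 16:15-20:15 (add 1h to convert from UTC-1).
Vanya in UTC: 13:30-20:15 (add 2h to convert from UTC-2).
Carol in UTC: 08:45-11:30, 11:45-12:15, 13:15-20:00 (add 1h to convert from UTC-1).
Beatriz in UTC: 12:00-19:15 (add 2h to convert from UTC-2).
Grace in UTC: 07:45-09:30, 13:30-15:30, 15:45-20:30 (add 1h to convert from UTC-1).
Diego in UTC: 10:15-18:45 (add 1h to convert from UTC-1).
Idris ∩ Yuki: 11:00-13:45, 16:15-19:15, 19:45-20:15.
Idris ∩ Yuki ∩ Vanya: 13:30-13:45, 16:15-19:15, 19:45-20:15.
Idris ∩ Yuki ∩ Vanya ∩ Carol: 13:30-13:45, 16:15-19:15, 19:45-20:00.
Idris ∩ Yuki ∩ Vanya ∩ Carol ∩ Beatriz: 13:30-13:45, 16:15-19:15.
Idris ∩ Yuki ∩ Vanya ∩ Carol ∩ Beatriz ∩ Grace: 13:30-13:45, 16:15-19:15.
Idris ∩ Yuki ∩ Vanya ∩ Carol ∩ Beatriz ∩ Grace ∩ Diego: 13:30-13:45, 16:15-18:45.
The first common window of at least 30 minutes is 16:15-18:45, so the earliest start is 16:15.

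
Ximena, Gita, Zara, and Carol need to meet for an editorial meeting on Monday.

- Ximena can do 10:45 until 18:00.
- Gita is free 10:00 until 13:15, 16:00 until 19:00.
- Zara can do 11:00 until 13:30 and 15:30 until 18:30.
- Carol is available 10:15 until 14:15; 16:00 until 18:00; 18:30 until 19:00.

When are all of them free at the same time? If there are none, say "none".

11:00-13:15, 16:00-18:00

Ximena ∩ Gita: 10:45-13:15, 16:00-18:00.
Ximena ∩ Gita ∩ Zara: 11:00-13:15, 16:00-18:00.
Ximena ∩ Gita ∩ Zara ∩ Carol: 11:00-13:15, 16:00-18:00.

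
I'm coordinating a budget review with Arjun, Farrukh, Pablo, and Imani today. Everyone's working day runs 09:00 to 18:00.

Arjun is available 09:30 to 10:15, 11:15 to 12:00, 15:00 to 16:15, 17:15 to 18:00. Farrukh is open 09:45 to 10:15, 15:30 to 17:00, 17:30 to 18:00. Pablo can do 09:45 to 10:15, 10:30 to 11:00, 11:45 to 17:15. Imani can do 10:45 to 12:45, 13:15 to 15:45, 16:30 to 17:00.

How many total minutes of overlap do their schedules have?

15

Arjun ∩ Farrukh: 09:45-10:15, 15:30-16:15, 17:30-18:00.
Arjun ∩ Farrukh ∩ Pablo: 09:45-10:15, 15:30-16:15.
Arjun ∩ Farrukh ∩ Pablo ∩ Imani: 15:30-15:45.
That's a single block of 15 minutes.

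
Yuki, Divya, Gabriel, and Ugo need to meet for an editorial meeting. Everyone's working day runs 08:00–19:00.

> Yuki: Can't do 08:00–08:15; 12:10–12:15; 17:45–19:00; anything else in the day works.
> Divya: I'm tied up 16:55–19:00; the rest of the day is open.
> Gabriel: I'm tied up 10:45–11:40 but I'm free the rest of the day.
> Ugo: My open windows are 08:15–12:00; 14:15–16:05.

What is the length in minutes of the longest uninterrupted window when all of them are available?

150

Yuki free: 08:15-12:10, 12:15-17:45 (invert busy blocks within the working day).
Divya free: 08:00-16:55 (invert busy blocks within the working day).
Gabriel free: 08:00-10:45, 11:40-19:00 (invert busy blocks within the working day).
Ugo free: 08:15-12:00, 14:15-16:05.
Yuki ∩ Divya: 08:15-12:10, 12:15-16:55.
Yuki ∩ Divya ∩ Gabriel: 08:15-10:45, 11:40-12:10, 12:15-16:55.
Yuki ∩ Divya ∩ Gabriel ∩ Ugo: 08:15-10:45, 11:40-12:00, 14:15-16:05.
The longest is 08:15-10:45 at 150 minutes.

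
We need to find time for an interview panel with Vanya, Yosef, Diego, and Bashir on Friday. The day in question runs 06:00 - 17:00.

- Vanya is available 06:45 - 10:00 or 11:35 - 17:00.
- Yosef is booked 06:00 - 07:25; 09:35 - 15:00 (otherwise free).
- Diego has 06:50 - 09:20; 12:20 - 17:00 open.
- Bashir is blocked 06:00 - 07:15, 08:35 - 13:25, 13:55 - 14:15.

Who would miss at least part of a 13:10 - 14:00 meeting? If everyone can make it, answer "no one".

Bashir, Yosef

Vanya free: 06:45-10:00, 11:35-17:00.
Yosef free: 07:25-09:35, 15:00-17:00 (invert busy blocks within the working day).
Diego free: 06:50-09:20, 12:20-17:00.
Bashir free: 07:15-08:35, 13:25-13:55, 14:15-17:00 (invert busy blocks within the working day).
Vanya: free for 13:10-14:00. Yosef: not fully free for 13:10-14:00. Diego: free for 13:10-14:00. Bashir: not fully free for 13:10-14:00.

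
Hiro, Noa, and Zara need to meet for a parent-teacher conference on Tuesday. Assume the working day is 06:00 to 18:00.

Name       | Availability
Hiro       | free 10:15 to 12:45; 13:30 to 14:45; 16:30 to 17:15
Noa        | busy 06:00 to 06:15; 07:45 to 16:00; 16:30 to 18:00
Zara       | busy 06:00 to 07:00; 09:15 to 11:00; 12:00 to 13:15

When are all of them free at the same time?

none

Hiro free: 10:15-12:45, 13:30-14:45, 16:30-17:15.
Noa free: 06:15-07:45, 16:00-16:30 (invert busy blocks within the working day).
Zara free: 07:00-09:15, 11:00-12:00, 13:15-18:00 (invert busy blocks within the working day).
Hiro ∩ Noa: ∅.
Hiro ∩ Noa ∩ Zara: ∅.
There is no time when everyone is free.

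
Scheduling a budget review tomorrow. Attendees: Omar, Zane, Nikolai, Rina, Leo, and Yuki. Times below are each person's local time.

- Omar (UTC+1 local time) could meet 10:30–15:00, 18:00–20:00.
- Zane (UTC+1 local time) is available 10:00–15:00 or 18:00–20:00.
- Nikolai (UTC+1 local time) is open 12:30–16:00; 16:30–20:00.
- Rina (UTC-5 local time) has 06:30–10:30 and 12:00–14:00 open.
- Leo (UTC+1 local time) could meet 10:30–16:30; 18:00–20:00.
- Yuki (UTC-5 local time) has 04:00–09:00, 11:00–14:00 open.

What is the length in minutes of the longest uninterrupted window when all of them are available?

Omar in UTC: 09:30-14:00, 17:00-19:00 (subtract 1h to convert from UTC+1).
Zane in UTC: 09:00-14:00, 17:00-19:00 (subtract 1h to convert from UTC+1).
Nikolai in UTC: 11:30-15:00, 15:30-19:00 (subtract 1h to convert from UTC+1).
Rina in UTC: 11:30-15:30, 17:00-19:00 (add 5h to convert from UTC-5).
Leo in UTC: 09:30-15:30, 17:00-19:00 (subtract 1h to convert from UTC+1).
Yuki in UTC: 09:00-14:00, 16:00-19:00 (add 5h to convert from UTC-5).
Omar ∩ Zane: 09:30-14:00, 17:00-19:00.
Omar ∩ Zane ∩ Nikolai: 11:30-14:00, 17:00-19:00.
Omar ∩ Zane ∩ Nikolai ∩ Rina: 11:30-14:00, 17:00-19:00.
Omar ∩ Zane ∩ Nikolai ∩ Rina ∩ Leo: 11:30-14:00, 17:00-19:00.
Omar ∩ Zane ∩ Nikolai ∩ Rina ∩ Leo ∩ Yuki: 11:30-14:00, 17:00-19:00.
So the common availability across everyone is 11:30-14:00, 17:00-19:00.
The longest is 11:30-14:00 at 150 minutes.

150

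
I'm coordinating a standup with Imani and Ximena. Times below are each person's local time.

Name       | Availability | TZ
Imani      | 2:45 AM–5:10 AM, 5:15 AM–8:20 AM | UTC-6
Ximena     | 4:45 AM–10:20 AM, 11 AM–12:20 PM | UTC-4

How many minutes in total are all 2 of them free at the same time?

330

Imani in UTC: 08:45-11:10, 11:15-14:20 (add 6h to convert from UTC-6).
Ximena in UTC: 08:45-14:20, 15:00-16:20 (add 4h to convert from UTC-4).
Imani ∩ Ximena: 08:45-11:10, 11:15-14:20.
Those are the intersection windows.
Summing the common windows: 145 + 185 = 330 minutes.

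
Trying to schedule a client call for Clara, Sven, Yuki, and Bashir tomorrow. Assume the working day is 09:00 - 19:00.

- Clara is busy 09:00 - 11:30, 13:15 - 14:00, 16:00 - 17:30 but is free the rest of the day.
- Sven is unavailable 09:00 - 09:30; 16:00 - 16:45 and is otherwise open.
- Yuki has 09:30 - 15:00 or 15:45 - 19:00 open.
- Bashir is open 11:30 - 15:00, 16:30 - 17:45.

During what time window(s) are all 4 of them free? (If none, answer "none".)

11:30-13:15, 14:00-15:00, 17:30-17:45

Clara free: 11:30-13:15, 14:00-16:00, 17:30-19:00 (invert busy blocks within the working day).
Sven free: 09:30-16:00, 16:45-19:00 (invert busy blocks within the working day).
Yuki free: 09:30-15:00, 15:45-19:00.
Bashir free: 11:30-15:00, 16:30-17:45.
Clara ∩ Sven: 11:30-13:15, 14:00-16:00, 17:30-19:00.
Clara ∩ Sven ∩ Yuki: 11:30-13:15, 14:00-15:00, 15:45-16:00, 17:30-19:00.
Clara ∩ Sven ∩ Yuki ∩ Bashir: 11:30-13:15, 14:00-15:00, 17:30-17:45.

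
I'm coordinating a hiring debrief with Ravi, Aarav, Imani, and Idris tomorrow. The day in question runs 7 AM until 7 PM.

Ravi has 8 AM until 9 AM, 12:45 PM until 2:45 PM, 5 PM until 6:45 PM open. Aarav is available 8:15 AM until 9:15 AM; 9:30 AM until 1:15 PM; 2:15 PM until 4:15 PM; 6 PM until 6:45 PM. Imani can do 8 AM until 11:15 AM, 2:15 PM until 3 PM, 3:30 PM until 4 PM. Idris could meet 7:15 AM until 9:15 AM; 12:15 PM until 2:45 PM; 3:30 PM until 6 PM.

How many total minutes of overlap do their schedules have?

Ravi ∩ Aarav: 08:15-09:00, 12:45-13:15, 14:15-14:45, 18:00-18:45.
Ravi ∩ Aarav ∩ Imani: 08:15-09:00, 14:15-14:45.
Ravi ∩ Aarav ∩ Imani ∩ Idris: 08:15-09:00, 14:15-14:45.
Summing the common windows: 45 + 30 = 75 minutes.

75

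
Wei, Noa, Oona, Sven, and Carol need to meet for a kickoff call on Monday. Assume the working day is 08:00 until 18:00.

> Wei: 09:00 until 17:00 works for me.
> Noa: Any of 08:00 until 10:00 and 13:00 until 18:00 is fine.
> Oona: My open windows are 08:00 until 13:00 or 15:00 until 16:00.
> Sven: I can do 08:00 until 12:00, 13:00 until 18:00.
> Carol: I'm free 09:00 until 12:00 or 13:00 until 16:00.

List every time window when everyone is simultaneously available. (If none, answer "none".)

Wei ∩ Noa: 09:00-10:00, 13:00-17:00.
Wei ∩ Noa ∩ Oona: 09:00-10:00, 15:00-16:00.
Wei ∩ Noa ∩ Oona ∩ Sven: 09:00-10:00, 15:00-16:00.
Wei ∩ Noa ∩ Oona ∩ Sven ∩ Carol: 09:00-10:00, 15:00-16:00.

09:00-10:00, 15:00-16:00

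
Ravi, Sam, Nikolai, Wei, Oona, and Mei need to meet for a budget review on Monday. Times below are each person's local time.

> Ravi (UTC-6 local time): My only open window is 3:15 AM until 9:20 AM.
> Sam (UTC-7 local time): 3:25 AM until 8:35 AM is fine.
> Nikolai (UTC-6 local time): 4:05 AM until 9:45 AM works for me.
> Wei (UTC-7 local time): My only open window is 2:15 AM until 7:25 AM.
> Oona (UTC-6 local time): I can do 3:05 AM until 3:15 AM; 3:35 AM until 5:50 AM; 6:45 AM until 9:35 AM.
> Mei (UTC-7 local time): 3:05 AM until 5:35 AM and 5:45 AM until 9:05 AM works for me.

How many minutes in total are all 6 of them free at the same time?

185

Ravi in UTC: 09:15-15:20 (add 6h to convert from UTC-6).
Sam in UTC: 10:25-15:35 (add 7h to convert from UTC-7).
Nikolai in UTC: 10:05-15:45 (add 6h to convert from UTC-6).
Wei in UTC: 09:15-14:25 (add 7h to convert from UTC-7).
Oona in UTC: 09:05-09:15, 09:35-11:50, 12:45-15:35 (add 6h to convert from UTC-6).
Mei in UTC: 10:05-12:35, 12:45-16:05 (add 7h to convert from UTC-7).
Ravi ∩ Sam: 10:25-15:20.
Ravi ∩ Sam ∩ Nikolai: 10:25-15:20.
Ravi ∩ Sam ∩ Nikolai ∩ Wei: 10:25-14:25.
Ravi ∩ Sam ∩ Nikolai ∩ Wei ∩ Oona: 10:25-11:50, 12:45-14:25.
Ravi ∩ Sam ∩ Nikolai ∩ Wei ∩ Oona ∩ Mei: 10:25-11:50, 12:45-14:25.
Summing the common windows: 85 + 100 = 185 minutes.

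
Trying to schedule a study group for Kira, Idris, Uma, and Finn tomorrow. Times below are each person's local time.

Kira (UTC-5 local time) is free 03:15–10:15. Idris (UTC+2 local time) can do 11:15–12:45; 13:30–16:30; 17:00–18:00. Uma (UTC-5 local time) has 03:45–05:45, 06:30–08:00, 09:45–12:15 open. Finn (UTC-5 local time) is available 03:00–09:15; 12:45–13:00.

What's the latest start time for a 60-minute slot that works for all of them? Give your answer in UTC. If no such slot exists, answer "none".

Kira in UTC: 08:15-15:15 (add 5h to convert from UTC-5).
Idris in UTC: 09:15-10:45, 11:30-14:30, 15:00-16:00 (subtract 2h to convert from UTC+2).
Uma in UTC: 08:45-10:45, 11:30-13:00, 14:45-17:15 (add 5h to convert from UTC-5).
Finn in UTC: 08:00-14:15, 17:45-18:00 (add 5h to convert from UTC-5).
Kira ∩ Idris: 09:15-10:45, 11:30-14:30, 15:00-15:15.
Kira ∩ Idris ∩ Uma: 09:15-10:45, 11:30-13:00, 15:00-15:15.
Kira ∩ Idris ∩ Uma ∩ Finn: 09:15-10:45, 11:30-13:00.
The last common window of at least 60 minutes is 11:30-13:00; a 60-minute meeting can start as late as 12:00 and still end by 13:00.

12:00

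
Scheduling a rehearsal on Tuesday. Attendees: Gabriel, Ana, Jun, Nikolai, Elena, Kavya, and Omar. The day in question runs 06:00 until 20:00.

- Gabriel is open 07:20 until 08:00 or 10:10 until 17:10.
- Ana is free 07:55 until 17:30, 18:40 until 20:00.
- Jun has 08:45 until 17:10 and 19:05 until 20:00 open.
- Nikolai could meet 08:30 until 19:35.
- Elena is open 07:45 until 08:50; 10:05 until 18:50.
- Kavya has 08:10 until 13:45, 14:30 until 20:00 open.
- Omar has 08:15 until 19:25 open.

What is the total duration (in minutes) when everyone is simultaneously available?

Gabriel ∩ Ana: 07:55-08:00, 10:10-17:10.
Gabriel ∩ Ana ∩ Jun: 10:10-17:10.
Gabriel ∩ Ana ∩ Jun ∩ Nikolai: 10:10-17:10.
Gabriel ∩ Ana ∩ Jun ∩ Nikolai ∩ Elena: 10:10-17:10.
Gabriel ∩ Ana ∩ Jun ∩ Nikolai ∩ Elena ∩ Kavya: 10:10-13:45, 14:30-17:10.
Gabriel ∩ Ana ∩ Jun ∩ Nikolai ∩ Elena ∩ Kavya ∩ Omar: 10:10-13:45, 14:30-17:10.
Summing the common windows: 215 + 160 = 375 minutes.

375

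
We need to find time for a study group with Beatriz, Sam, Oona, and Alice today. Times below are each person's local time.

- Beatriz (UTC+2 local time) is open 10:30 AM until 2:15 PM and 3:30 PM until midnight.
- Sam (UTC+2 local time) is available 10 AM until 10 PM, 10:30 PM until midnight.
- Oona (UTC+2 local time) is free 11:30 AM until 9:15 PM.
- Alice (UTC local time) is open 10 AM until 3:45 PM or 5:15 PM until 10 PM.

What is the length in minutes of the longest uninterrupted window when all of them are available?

135

Beatriz in UTC: 08:30-12:15, 13:30-22:00 (subtract 2h to convert from UTC+2).
Sam in UTC: 08:00-20:00, 20:30-22:00 (subtract 2h to convert from UTC+2).
Oona in UTC: 09:30-19:15 (subtract 2h to convert from UTC+2).
Alice in UTC: 10:00-15:45, 17:15-22:00.
Beatriz ∩ Sam: 08:30-12:15, 13:30-20:00, 20:30-22:00.
Beatriz ∩ Sam ∩ Oona: 09:30-12:15, 13:30-19:15.
Beatriz ∩ Sam ∩ Oona ∩ Alice: 10:00-12:15, 13:30-15:45, 17:15-19:15.
The longest is 10:00-12:15 at 135 minutes.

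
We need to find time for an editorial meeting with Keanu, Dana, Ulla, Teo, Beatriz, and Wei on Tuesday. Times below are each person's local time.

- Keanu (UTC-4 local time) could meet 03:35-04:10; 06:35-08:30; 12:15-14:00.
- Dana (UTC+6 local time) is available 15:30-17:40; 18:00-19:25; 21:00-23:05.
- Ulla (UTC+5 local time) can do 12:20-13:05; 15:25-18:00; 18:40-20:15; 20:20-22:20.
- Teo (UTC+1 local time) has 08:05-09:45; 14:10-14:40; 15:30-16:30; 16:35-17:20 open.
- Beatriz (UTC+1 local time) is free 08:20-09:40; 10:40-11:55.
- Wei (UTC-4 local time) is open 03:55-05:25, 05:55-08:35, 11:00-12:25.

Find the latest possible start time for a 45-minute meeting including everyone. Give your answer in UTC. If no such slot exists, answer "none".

Keanu in UTC: 07:35-08:10, 10:35-12:30, 16:15-18:00 (add 4h to convert from UTC-4).
Dana in UTC: 09:30-11:40, 12:00-13:25, 15:00-17:05 (subtract 6h to convert from UTC+6).
Ulla in UTC: 07:20-08:05, 10:25-13:00, 13:40-15:15, 15:20-17:20 (subtract 5h to convert from UTC+5).
Teo in UTC: 07:05-08:45, 13:10-13:40, 14:30-15:30, 15:35-16:20 (subtract 1h to convert from UTC+1).
Beatriz in UTC: 07:20-08:40, 09:40-10:55 (subtract 1h to convert from UTC+1).
Wei in UTC: 07:55-09:25, 09:55-12:35, 15:00-16:25 (add 4h to convert from UTC-4).
Keanu ∩ Dana: 10:35-11:40, 12:00-12:30, 16:15-17:05.
Keanu ∩ Dana ∩ Ulla: 10:35-11:40, 12:00-12:30, 16:15-17:05.
Keanu ∩ Dana ∩ Ulla ∩ Teo: 16:15-16:20.
Keanu ∩ Dana ∩ Ulla ∩ Teo ∩ Beatriz: ∅.
Keanu ∩ Dana ∩ Ulla ∩ Teo ∩ Beatriz ∩ Wei: ∅.
There is no time when everyone is free.
No common window is at least 45 minutes long.

none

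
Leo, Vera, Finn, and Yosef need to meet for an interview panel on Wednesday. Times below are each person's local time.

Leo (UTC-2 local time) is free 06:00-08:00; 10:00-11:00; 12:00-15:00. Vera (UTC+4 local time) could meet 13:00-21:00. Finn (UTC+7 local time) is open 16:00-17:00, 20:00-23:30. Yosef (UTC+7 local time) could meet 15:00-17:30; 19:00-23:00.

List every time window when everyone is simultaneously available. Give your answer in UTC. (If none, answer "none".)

Leo in UTC: 08:00-10:00, 12:00-13:00, 14:00-17:00 (add 2h to convert from UTC-2).
Vera in UTC: 09:00-17:00 (subtract 4h to convert from UTC+4).
Finn in UTC: 09:00-10:00, 13:00-16:30 (subtract 7h to convert from UTC+7).
Yosef in UTC: 08:00-10:30, 12:00-16:00 (subtract 7h to convert from UTC+7).
Leo ∩ Vera: 09:00-10:00, 12:00-13:00, 14:00-17:00.
Leo ∩ Vera ∩ Finn: 09:00-10:00, 14:00-16:30.
Leo ∩ Vera ∩ Finn ∩ Yosef: 09:00-10:00, 14:00-16:00.

09:00-10:00, 14:00-16:00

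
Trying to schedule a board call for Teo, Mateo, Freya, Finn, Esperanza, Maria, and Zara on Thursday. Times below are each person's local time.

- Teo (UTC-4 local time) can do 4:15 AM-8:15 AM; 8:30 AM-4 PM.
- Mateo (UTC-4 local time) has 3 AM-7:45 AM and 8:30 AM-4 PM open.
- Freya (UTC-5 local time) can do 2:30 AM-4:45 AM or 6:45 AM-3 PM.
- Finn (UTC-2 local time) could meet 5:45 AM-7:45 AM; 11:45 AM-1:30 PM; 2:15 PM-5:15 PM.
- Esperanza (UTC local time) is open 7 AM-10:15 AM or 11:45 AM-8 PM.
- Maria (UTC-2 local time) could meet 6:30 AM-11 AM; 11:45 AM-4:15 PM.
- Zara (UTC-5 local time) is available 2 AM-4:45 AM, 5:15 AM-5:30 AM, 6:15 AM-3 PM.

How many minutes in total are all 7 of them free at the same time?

Teo in UTC: 08:15-12:15, 12:30-20:00 (add 4h to convert from UTC-4).
Mateo in UTC: 07:00-11:45, 12:30-20:00 (add 4h to convert from UTC-4).
Freya in UTC: 07:30-09:45, 11:45-20:00 (add 5h to convert from UTC-5).
Finn in UTC: 07:45-09:45, 13:45-15:30, 16:15-19:15 (add 2h to convert from UTC-2).
Esperanza in UTC: 07:00-10:15, 11:45-20:00.
Maria in UTC: 08:30-13:00, 13:45-18:15 (add 2h to convert from UTC-2).
Zara in UTC: 07:00-09:45, 10:15-10:30, 11:15-20:00 (add 5h to convert from UTC-5).
Teo ∩ Mateo: 08:15-11:45, 12:30-20:00.
Teo ∩ Mateo ∩ Freya: 08:15-09:45, 12:30-20:00.
Teo ∩ Mateo ∩ Freya ∩ Finn: 08:15-09:45, 13:45-15:30, 16:15-19:15.
Teo ∩ Mateo ∩ Freya ∩ Finn ∩ Esperanza: 08:15-09:45, 13:45-15:30, 16:15-19:15.
Teo ∩ Mateo ∩ Freya ∩ Finn ∩ Esperanza ∩ Maria: 08:30-09:45, 13:45-15:30, 16:15-18:15.
Teo ∩ Mateo ∩ Freya ∩ Finn ∩ Esperanza ∩ Maria ∩ Zara: 08:30-09:45, 13:45-15:30, 16:15-18:15.
So the common availability across everyone is 08:30-09:45, 13:45-15:30, 16:15-18:15.
Summing the common windows: 75 + 105 + 120 = 300 minutes.

300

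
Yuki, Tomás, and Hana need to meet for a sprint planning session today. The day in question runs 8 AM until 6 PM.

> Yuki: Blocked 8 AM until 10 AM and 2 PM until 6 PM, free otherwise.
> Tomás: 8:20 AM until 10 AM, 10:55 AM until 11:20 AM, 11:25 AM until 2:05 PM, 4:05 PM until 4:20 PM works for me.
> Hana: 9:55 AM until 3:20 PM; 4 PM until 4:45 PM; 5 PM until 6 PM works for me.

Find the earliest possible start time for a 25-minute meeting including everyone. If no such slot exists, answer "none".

10:55

Yuki free: 10:00-14:00 (invert busy blocks within the working day).
Tomás free: 08:20-10:00, 10:55-11:20, 11:25-14:05, 16:05-16:20.
Hana free: 09:55-15:20, 16:00-16:45, 17:00-18:00.
Yuki ∩ Tomás: 10:55-11:20, 11:25-14:00.
Yuki ∩ Tomás ∩ Hana: 10:55-11:20, 11:25-14:00.
The first common window of at least 25 minutes is 10:55-11:20, so the earliest start is 10:55.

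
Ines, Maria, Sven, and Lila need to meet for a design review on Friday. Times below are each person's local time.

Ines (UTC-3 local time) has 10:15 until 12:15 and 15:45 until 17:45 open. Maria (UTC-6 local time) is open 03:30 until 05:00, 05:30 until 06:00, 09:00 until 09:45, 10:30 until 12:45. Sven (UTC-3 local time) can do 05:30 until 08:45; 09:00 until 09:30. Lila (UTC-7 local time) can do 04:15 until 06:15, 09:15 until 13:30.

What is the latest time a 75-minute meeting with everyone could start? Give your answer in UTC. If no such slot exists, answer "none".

Ines in UTC: 13:15-15:15, 18:45-20:45 (add 3h to convert from UTC-3).
Maria in UTC: 09:30-11:00, 11:30-12:00, 15:00-15:45, 16:30-18:45 (add 6h to convert from UTC-6).
Sven in UTC: 08:30-11:45, 12:00-12:30 (add 3h to convert from UTC-3).
Lila in UTC: 11:15-13:15, 16:15-20:30 (add 7h to convert from UTC-7).
Ines ∩ Maria: 15:00-15:15.
Ines ∩ Maria ∩ Sven: ∅.
Ines ∩ Maria ∩ Sven ∩ Lila: ∅.
There is no time when everyone is free.
No common window is at least 75 minutes long.

none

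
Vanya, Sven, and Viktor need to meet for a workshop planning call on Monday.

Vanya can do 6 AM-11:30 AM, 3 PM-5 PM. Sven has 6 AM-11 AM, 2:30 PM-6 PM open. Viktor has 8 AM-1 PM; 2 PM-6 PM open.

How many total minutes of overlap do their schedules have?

300

Vanya ∩ Sven: 06:00-11:00, 15:00-17:00.
Vanya ∩ Sven ∩ Viktor: 08:00-11:00, 15:00-17:00.
Those are the intersection windows.
Summing the common windows: 180 + 120 = 300 minutes.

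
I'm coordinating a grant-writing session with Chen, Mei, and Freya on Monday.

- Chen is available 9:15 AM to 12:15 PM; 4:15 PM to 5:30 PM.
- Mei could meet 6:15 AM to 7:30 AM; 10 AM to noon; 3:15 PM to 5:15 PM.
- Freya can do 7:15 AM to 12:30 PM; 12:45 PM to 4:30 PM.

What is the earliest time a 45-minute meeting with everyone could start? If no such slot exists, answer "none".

Chen ∩ Mei: 10:00-12:00, 16:15-17:15.
Chen ∩ Mei ∩ Freya: 10:00-12:00, 16:15-16:30.
The first common window of at least 45 minutes is 10:00-12:00, so the earliest start is 10:00.

10:00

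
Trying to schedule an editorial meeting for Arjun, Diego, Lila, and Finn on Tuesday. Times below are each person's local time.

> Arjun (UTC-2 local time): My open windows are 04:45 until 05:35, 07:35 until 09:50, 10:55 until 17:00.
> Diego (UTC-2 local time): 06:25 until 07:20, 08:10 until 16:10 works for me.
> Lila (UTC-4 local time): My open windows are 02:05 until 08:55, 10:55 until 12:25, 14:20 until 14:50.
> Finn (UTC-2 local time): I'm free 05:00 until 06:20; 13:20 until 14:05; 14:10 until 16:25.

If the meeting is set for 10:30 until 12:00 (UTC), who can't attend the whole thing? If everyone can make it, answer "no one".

Arjun in UTC: 06:45-07:35, 09:35-11:50, 12:55-19:00 (add 2h to convert from UTC-2).
Diego in UTC: 08:25-09:20, 10:10-18:10 (add 2h to convert from UTC-2).
Lila in UTC: 06:05-12:55, 14:55-16:25, 18:20-18:50 (add 4h to convert from UTC-4).
Finn in UTC: 07:00-08:20, 15:20-16:05, 16:10-18:25 (add 2h to convert from UTC-2).
Arjun: not fully free for 10:30-12:00. Diego: free for 10:30-12:00. Lila: free for 10:30-12:00. Finn: not fully free for 10:30-12:00.

Arjun, Finn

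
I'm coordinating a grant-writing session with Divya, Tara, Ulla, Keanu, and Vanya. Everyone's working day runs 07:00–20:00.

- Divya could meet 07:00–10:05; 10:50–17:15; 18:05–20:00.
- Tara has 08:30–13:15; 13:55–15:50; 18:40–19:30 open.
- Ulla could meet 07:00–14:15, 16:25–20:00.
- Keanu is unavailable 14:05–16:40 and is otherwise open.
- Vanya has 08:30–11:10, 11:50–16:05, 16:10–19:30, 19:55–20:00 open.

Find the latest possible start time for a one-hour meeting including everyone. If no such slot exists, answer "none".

Divya free: 07:00-10:05, 10:50-17:15, 18:05-20:00.
Tara free: 08:30-13:15, 13:55-15:50, 18:40-19:30.
Ulla free: 07:00-14:15, 16:25-20:00.
Keanu free: 07:00-14:05, 16:40-20:00 (invert busy blocks within the working day).
Vanya free: 08:30-11:10, 11:50-16:05, 16:10-19:30, 19:55-20:00.
Divya ∩ Tara: 08:30-10:05, 10:50-13:15, 13:55-15:50, 18:40-19:30.
Divya ∩ Tara ∩ Ulla: 08:30-10:05, 10:50-13:15, 13:55-14:15, 18:40-19:30.
Divya ∩ Tara ∩ Ulla ∩ Keanu: 08:30-10:05, 10:50-13:15, 13:55-14:05, 18:40-19:30.
Divya ∩ Tara ∩ Ulla ∩ Keanu ∩ Vanya: 08:30-10:05, 10:50-11:10, 11:50-13:15, 13:55-14:05, 18:40-19:30.
The last common window of at least 60 minutes is 11:50-13:15; a 60-minute meeting can start as late as 12:15 and still end by 13:15.

12:15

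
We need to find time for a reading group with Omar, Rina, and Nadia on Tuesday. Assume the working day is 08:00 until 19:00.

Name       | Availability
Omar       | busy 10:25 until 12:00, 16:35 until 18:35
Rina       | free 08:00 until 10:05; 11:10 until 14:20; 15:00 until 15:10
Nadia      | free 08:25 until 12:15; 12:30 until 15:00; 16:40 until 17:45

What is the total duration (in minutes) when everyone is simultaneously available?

Omar free: 08:00-10:25, 12:00-16:35, 18:35-19:00 (invert busy blocks within the working day).
Rina free: 08:00-10:05, 11:10-14:20, 15:00-15:10.
Nadia free: 08:25-12:15, 12:30-15:00, 16:40-17:45.
Omar ∩ Rina: 08:00-10:05, 12:00-14:20, 15:00-15:10.
Omar ∩ Rina ∩ Nadia: 08:25-10:05, 12:00-12:15, 12:30-14:20.
Summing the common windows: 100 + 15 + 110 = 225 minutes.

225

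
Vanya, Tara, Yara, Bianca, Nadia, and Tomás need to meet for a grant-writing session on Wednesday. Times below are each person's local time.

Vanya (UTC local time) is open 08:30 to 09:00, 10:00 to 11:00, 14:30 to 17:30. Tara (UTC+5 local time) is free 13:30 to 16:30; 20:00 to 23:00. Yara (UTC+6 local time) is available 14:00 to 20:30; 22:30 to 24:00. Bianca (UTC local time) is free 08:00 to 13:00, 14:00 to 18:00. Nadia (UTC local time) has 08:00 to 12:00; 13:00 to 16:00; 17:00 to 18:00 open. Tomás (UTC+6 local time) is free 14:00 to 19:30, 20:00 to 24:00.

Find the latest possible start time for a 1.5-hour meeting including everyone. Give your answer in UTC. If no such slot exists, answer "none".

Vanya in UTC: 08:30-09:00, 10:00-11:00, 14:30-17:30.
Tara in UTC: 08:30-11:30, 15:00-18:00 (subtract 5h to convert from UTC+5).
Yara in UTC: 08:00-14:30, 16:30-18:00 (subtract 6h to convert from UTC+6).
Bianca in UTC: 08:00-13:00, 14:00-18:00.
Nadia in UTC: 08:00-12:00, 13:00-16:00, 17:00-18:00.
Tomás in UTC: 08:00-13:30, 14:00-18:00 (subtract 6h to convert from UTC+6).
Vanya ∩ Tara: 08:30-09:00, 10:00-11:00, 15:00-17:30.
Vanya ∩ Tara ∩ Yara: 08:30-09:00, 10:00-11:00, 16:30-17:30.
Vanya ∩ Tara ∩ Yara ∩ Bianca: 08:30-09:00, 10:00-11:00, 16:30-17:30.
Vanya ∩ Tara ∩ Yara ∩ Bianca ∩ Nadia: 08:30-09:00, 10:00-11:00, 17:00-17:30.
Vanya ∩ Tara ∩ Yara ∩ Bianca ∩ Nadia ∩ Tomás: 08:30-09:00, 10:00-11:00, 17:00-17:30.
No common window is at least 90 minutes long.

none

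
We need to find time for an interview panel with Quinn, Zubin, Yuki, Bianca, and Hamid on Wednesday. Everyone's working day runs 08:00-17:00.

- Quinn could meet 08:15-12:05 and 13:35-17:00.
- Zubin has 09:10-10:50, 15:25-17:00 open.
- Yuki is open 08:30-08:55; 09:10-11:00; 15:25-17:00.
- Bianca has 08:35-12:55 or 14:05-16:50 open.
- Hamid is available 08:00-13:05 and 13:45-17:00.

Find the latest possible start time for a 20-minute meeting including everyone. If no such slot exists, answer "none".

Quinn ∩ Zubin: 09:10-10:50, 15:25-17:00.
Quinn ∩ Zubin ∩ Yuki: 09:10-10:50, 15:25-17:00.
Quinn ∩ Zubin ∩ Yuki ∩ Bianca: 09:10-10:50, 15:25-16:50.
Quinn ∩ Zubin ∩ Yuki ∩ Bianca ∩ Hamid: 09:10-10:50, 15:25-16:50.
So the common availability across everyone is 09:10-10:50, 15:25-16:50.
The last common window of at least 20 minutes is 15:25-16:50; a 20-minute meeting can start as late as 16:30 and still end by 16:50.

16:30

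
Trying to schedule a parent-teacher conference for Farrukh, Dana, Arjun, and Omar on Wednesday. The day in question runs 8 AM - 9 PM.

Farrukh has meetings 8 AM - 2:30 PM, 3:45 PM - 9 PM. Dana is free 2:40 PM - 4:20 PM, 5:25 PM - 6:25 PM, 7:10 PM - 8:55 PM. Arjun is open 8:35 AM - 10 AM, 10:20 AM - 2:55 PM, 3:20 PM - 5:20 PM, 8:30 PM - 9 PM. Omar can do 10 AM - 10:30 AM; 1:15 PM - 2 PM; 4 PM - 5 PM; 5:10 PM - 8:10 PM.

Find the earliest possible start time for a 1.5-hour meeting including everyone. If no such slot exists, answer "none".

none

Farrukh free: 14:30-15:45 (invert busy blocks within the working day).
Dana free: 14:40-16:20, 17:25-18:25, 19:10-20:55.
Arjun free: 08:35-10:00, 10:20-14:55, 15:20-17:20, 20:30-21:00.
Omar free: 10:00-10:30, 13:15-14:00, 16:00-17:00, 17:10-20:10.
Farrukh ∩ Dana: 14:40-15:45.
Farrukh ∩ Dana ∩ Arjun: 14:40-14:55, 15:20-15:45.
Farrukh ∩ Dana ∩ Arjun ∩ Omar: ∅.
There is no time when everyone is free.
No common window is at least 90 minutes long.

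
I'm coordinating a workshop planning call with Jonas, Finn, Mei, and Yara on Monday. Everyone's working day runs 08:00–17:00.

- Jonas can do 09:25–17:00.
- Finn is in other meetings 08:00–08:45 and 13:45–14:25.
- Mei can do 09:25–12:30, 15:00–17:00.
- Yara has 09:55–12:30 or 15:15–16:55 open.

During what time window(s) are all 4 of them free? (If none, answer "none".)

09:55-12:30, 15:15-16:55

Jonas free: 09:25-17:00.
Finn free: 08:45-13:45, 14:25-17:00 (invert busy blocks within the working day).
Mei free: 09:25-12:30, 15:00-17:00.
Yara free: 09:55-12:30, 15:15-16:55.
Jonas ∩ Finn: 09:25-13:45, 14:25-17:00.
Jonas ∩ Finn ∩ Mei: 09:25-12:30, 15:00-17:00.
Jonas ∩ Finn ∩ Mei ∩ Yara: 09:55-12:30, 15:15-16:55.
Those are the intersection windows.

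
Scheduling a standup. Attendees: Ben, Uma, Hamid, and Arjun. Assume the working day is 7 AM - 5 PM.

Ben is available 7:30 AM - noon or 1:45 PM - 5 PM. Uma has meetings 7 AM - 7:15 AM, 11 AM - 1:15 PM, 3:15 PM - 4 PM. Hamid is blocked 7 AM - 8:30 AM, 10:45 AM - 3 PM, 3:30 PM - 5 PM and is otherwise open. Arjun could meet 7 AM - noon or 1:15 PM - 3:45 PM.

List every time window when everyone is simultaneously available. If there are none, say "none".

08:30-10:45, 15:00-15:15

Ben free: 07:30-12:00, 13:45-17:00.
Uma free: 07:15-11:00, 13:15-15:15, 16:00-17:00 (invert busy blocks within the working day).
Hamid free: 08:30-10:45, 15:00-15:30 (invert busy blocks within the working day).
Arjun free: 07:00-12:00, 13:15-15:45.
Ben ∩ Uma: 07:30-11:00, 13:45-15:15, 16:00-17:00.
Ben ∩ Uma ∩ Hamid: 08:30-10:45, 15:00-15:15.
Ben ∩ Uma ∩ Hamid ∩ Arjun: 08:30-10:45, 15:00-15:15.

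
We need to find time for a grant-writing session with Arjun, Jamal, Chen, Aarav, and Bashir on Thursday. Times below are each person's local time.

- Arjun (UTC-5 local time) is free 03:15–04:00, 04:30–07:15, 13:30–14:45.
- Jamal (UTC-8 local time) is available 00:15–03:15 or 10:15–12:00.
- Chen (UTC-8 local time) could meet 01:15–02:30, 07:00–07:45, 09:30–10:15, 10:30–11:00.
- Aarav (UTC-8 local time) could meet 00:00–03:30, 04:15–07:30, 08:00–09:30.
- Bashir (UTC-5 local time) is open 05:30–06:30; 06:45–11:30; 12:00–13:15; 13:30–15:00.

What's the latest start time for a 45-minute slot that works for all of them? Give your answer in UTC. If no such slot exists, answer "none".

none

Arjun in UTC: 08:15-09:00, 09:30-12:15, 18:30-19:45 (add 5h to convert from UTC-5).
Jamal in UTC: 08:15-11:15, 18:15-20:00 (add 8h to convert from UTC-8).
Chen in UTC: 09:15-10:30, 15:00-15:45, 17:30-18:15, 18:30-19:00 (add 8h to convert from UTC-8).
Aarav in UTC: 08:00-11:30, 12:15-15:30, 16:00-17:30 (add 8h to convert from UTC-8).
Bashir in UTC: 10:30-11:30, 11:45-16:30, 17:00-18:15, 18:30-20:00 (add 5h to convert from UTC-5).
Arjun ∩ Jamal: 08:15-09:00, 09:30-11:15, 18:30-19:45.
Arjun ∩ Jamal ∩ Chen: 09:30-10:30, 18:30-19:00.
Arjun ∩ Jamal ∩ Chen ∩ Aarav: 09:30-10:30.
Arjun ∩ Jamal ∩ Chen ∩ Aarav ∩ Bashir: ∅.
There is no time when everyone is free.
No common window is at least 45 minutes long.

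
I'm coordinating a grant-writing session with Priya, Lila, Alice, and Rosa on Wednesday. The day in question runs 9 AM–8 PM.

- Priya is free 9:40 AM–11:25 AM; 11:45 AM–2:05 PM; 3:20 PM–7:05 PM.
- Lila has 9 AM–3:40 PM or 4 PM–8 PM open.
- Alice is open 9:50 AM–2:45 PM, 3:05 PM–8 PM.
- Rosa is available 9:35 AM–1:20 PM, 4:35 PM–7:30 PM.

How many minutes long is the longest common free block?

Priya ∩ Lila: 09:40-11:25, 11:45-14:05, 15:20-15:40, 16:00-19:05.
Priya ∩ Lila ∩ Alice: 09:50-11:25, 11:45-14:05, 15:20-15:40, 16:00-19:05.
Priya ∩ Lila ∩ Alice ∩ Rosa: 09:50-11:25, 11:45-13:20, 16:35-19:05.
The longest is 16:35-19:05 at 150 minutes.

150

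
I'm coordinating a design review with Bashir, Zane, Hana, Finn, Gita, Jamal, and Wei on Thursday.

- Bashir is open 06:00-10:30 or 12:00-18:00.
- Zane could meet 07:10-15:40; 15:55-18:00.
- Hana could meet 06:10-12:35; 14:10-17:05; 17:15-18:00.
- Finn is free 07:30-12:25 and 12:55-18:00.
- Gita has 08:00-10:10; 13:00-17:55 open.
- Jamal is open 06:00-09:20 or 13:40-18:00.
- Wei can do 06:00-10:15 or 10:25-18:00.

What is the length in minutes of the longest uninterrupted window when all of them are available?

Bashir ∩ Zane: 07:10-10:30, 12:00-15:40, 15:55-18:00.
Bashir ∩ Zane ∩ Hana: 07:10-10:30, 12:00-12:35, 14:10-15:40, 15:55-17:05, 17:15-18:00.
Bashir ∩ Zane ∩ Hana ∩ Finn: 07:30-10:30, 12:00-12:25, 14:10-15:40, 15:55-17:05, 17:15-18:00.
Bashir ∩ Zane ∩ Hana ∩ Finn ∩ Gita: 08:00-10:10, 14:10-15:40, 15:55-17:05, 17:15-17:55.
Bashir ∩ Zane ∩ Hana ∩ Finn ∩ Gita ∩ Jamal: 08:00-09:20, 14:10-15:40, 15:55-17:05, 17:15-17:55.
Bashir ∩ Zane ∩ Hana ∩ Finn ∩ Gita ∩ Jamal ∩ Wei: 08:00-09:20, 14:10-15:40, 15:55-17:05, 17:15-17:55.
Those are the intersection windows.
The longest is 14:10-15:40 at 90 minutes.

90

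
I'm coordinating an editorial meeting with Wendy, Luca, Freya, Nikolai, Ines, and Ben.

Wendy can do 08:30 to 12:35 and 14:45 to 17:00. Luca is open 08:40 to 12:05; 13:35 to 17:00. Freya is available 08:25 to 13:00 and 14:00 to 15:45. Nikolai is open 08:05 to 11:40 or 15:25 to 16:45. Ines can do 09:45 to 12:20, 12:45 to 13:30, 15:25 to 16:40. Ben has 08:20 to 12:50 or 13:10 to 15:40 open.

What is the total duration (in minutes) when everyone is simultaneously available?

130

Wendy ∩ Luca: 08:40-12:05, 14:45-17:00.
Wendy ∩ Luca ∩ Freya: 08:40-12:05, 14:45-15:45.
Wendy ∩ Luca ∩ Freya ∩ Nikolai: 08:40-11:40, 15:25-15:45.
Wendy ∩ Luca ∩ Freya ∩ Nikolai ∩ Ines: 09:45-11:40, 15:25-15:45.
Wendy ∩ Luca ∩ Freya ∩ Nikolai ∩ Ines ∩ Ben: 09:45-11:40, 15:25-15:40.
Summing the common windows: 115 + 15 = 130 minutes.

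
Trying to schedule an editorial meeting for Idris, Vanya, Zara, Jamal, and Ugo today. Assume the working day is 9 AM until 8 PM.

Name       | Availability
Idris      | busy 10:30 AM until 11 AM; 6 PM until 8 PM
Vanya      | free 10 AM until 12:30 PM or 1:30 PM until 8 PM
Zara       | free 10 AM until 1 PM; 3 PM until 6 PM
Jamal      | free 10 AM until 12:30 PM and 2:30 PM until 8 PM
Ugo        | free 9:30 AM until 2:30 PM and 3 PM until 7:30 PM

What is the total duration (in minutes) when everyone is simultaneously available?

300

Idris free: 09:00-10:30, 11:00-18:00 (invert busy blocks within the working day).
Vanya free: 10:00-12:30, 13:30-20:00.
Zara free: 10:00-13:00, 15:00-18:00.
Jamal free: 10:00-12:30, 14:30-20:00.
Ugo free: 09:30-14:30, 15:00-19:30.
Idris ∩ Vanya: 10:00-10:30, 11:00-12:30, 13:30-18:00.
Idris ∩ Vanya ∩ Zara: 10:00-10:30, 11:00-12:30, 15:00-18:00.
Idris ∩ Vanya ∩ Zara ∩ Jamal: 10:00-10:30, 11:00-12:30, 15:00-18:00.
Idris ∩ Vanya ∩ Zara ∩ Jamal ∩ Ugo: 10:00-10:30, 11:00-12:30, 15:00-18:00.
Those are the intersection windows.
Summing the common windows: 30 + 90 + 180 = 300 minutes.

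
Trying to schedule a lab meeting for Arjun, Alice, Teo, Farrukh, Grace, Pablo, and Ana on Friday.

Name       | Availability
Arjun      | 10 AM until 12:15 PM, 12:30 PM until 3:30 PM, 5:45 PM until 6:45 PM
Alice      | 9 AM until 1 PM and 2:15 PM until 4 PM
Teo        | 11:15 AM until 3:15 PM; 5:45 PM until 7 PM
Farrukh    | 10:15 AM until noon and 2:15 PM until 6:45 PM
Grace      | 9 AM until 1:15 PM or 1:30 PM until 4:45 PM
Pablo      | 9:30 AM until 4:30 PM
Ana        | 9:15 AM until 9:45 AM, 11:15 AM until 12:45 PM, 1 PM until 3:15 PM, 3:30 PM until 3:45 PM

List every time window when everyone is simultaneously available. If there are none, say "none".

11:15-12:00, 14:15-15:15

Arjun ∩ Alice: 10:00-12:15, 12:30-13:00, 14:15-15:30.
Arjun ∩ Alice ∩ Teo: 11:15-12:15, 12:30-13:00, 14:15-15:15.
Arjun ∩ Alice ∩ Teo ∩ Farrukh: 11:15-12:00, 14:15-15:15.
Arjun ∩ Alice ∩ Teo ∩ Farrukh ∩ Grace: 11:15-12:00, 14:15-15:15.
Arjun ∩ Alice ∩ Teo ∩ Farrukh ∩ Grace ∩ Pablo: 11:15-12:00, 14:15-15:15.
Arjun ∩ Alice ∩ Teo ∩ Farrukh ∩ Grace ∩ Pablo ∩ Ana: 11:15-12:00, 14:15-15:15.
Those are the intersection windows.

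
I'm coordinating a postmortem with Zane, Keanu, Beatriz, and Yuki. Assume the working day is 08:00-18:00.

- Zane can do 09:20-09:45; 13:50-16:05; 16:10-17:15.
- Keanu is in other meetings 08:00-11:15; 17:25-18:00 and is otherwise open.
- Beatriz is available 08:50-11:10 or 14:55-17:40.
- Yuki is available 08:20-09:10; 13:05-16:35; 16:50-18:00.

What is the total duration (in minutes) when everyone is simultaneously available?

120

Zane free: 09:20-09:45, 13:50-16:05, 16:10-17:15.
Keanu free: 11:15-17:25 (invert busy blocks within the working day).
Beatriz free: 08:50-11:10, 14:55-17:40.
Yuki free: 08:20-09:10, 13:05-16:35, 16:50-18:00.
Zane ∩ Keanu: 13:50-16:05, 16:10-17:15.
Zane ∩ Keanu ∩ Beatriz: 14:55-16:05, 16:10-17:15.
Zane ∩ Keanu ∩ Beatriz ∩ Yuki: 14:55-16:05, 16:10-16:35, 16:50-17:15.
Those are the intersection windows.
Summing the common windows: 70 + 25 + 25 = 120 minutes.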